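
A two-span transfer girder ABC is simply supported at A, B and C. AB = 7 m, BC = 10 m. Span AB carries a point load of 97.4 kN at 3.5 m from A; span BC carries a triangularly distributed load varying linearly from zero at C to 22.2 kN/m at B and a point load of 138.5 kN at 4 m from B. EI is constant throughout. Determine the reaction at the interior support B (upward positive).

R_B = 277.7 kN

Release continuity at B by inserting a hinge; the redundant is the internal moment M_B. The primary structure is two simply-supported spans AB and BC.
Rotations at B on the released spans (each span's end-slope, ×1/EI):
  span AB: point load 97.4 at a = 3.5: Pab(L + a)/(6LEI) = 298.3/EI
  span BC: triangular load, peak 22.2: w₀L³/(45EI) = 493.3/EI
  span BC: point load 138.5 at a = 4: Pab(L + b)/(6LEI) = 886.4/EI
  relative rotation θ_0 = (298.3 + 1380)/EI = 1678/EI
A unit hogging moment at B produces rotation L₁/(3EI) + L₂/(3EI) = 5.667/EI.
Slope continuity at B: θ_0 = M_B·5.667/EI, so M_B = 1678/5.667 = 296.1 kN·m (hogging).
Span AB, ΣM about A with M_B applied at B: R_B^{AB}·7 = 340.9 + 296.1, so R_B^{AB} = 91 kN and R_A = 97.4 − 91 = 6.397 kN.
Span BC, ΣM about C: R_B^{BC}·10 = 1571 + 296.1, so R_B^{BC} = 186.7 kN and R_C = 249.5 − 186.7 = 62.79 kN.
R_B = 91 + 186.7 = 277.7 kN.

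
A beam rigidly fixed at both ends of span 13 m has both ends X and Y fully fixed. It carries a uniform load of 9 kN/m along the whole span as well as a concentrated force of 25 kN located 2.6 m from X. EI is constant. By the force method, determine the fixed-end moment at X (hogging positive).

Release both end moments; the primary structure is a simply-supported span XY with redundants M_X and M_Y.
On the primary (simply-supported) span, the end slopes from the loading are:
  at X: UDL 9: wL³/(24EI) = 823.9/EI
  at Y: UDL 9: wL³/(24EI) = 823.9/EI
  at X: point load 25 at a = 2.6: Pab(L + b)/(6LEI) = 202.8/EI
  at Y: point load 25 at a = 2.6: Pab(L + a)/(6LEI) = 135.2/EI
  θ_X0 = 1027/EI,  θ_Y0 = 959.1/EI
Flexibility coefficients: a unit moment at one end gives L/(3EI) there and L/(6EI) at the far end, so f₁₁ = f₂₂ = 4.333/EI and f₁₂ = f₂₁ = 2.167/EI.
Compatibility — zero rotation at each built-in end:
  4.333 M_X + 2.167 M_Y = 1027
  2.167 M_X + 4.333 M_Y = 959.1
Solving the pair gives M_X = 168.3 kN·m and M_Y = 137.2 kN·m (hogging).

M_X = 168.3 kN·m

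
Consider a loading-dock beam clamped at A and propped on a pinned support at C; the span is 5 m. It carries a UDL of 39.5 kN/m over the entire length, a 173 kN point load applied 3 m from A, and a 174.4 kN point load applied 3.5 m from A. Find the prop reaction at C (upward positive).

R_C = 247.1 kN

Choose R_C as the redundant. The primary structure is the cantilever fixed at A.
Deflection at C on the released cantilever, summing each load's contribution:
  UDL 39.5: wL⁴/(8EI) = 3086/EI
  point load 173 at a = 3: Pa²(3L − a)/(6EI) = 3114/EI
  point load 174.4 at a = 3.5: Pa²(3L − a)/(6EI) = 4095/EI
  δ_0 = 10295/EI
Tip deflection under a unit load at C: L³/(3EI) = 41.67/EI.
Compatibility at C: δ_0 − R_C·δ_{CC} = 0, so R_C = 10295/41.67 = 247.1 kN.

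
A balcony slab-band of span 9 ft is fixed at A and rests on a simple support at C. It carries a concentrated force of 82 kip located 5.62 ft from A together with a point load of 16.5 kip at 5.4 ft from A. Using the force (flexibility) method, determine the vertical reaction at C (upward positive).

Release the roller at C. Primary structure: cantilever fixed at A.
Free-end deflection of the primary structure under the applied loading (downward +):
  point load 82 at a = 5.62: Pa²(3L − a)/(6EI) = 9229/EI
  point load 16.5 at a = 5.4: Pa²(3L − a)/(6EI) = 1732/EI
  δ_0 = 10961/EI
Flexibility coefficient — unit upward force at C: δ_{CC} = L³/(3EI) = 243/EI.
Compatibility at C: δ_0 − R_C·δ_{CC} = 0, so R_C = 10961/243 = 45.11 kip.

R_C = 45.11 kip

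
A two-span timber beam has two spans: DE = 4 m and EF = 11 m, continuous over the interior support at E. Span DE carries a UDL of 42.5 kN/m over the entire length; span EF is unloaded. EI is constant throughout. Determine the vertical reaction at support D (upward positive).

R_D = 79.33 kN

Take M_E as the redundant. Released structure: two simple spans DE and EF with a hinge at E.
Discontinuity in slope at E on the released structure — sum the simple-span end rotations:
  span DE: UDL 42.5: wL³/(24EI) = 113.3/EI
  relative rotation θ_0 = (113.3 + 0)/EI = 113.3/EI
A unit hogging moment at E produces rotation L₁/(3EI) + L₂/(3EI) = 5/EI.
Slope continuity at E: θ_0 = M_E·5/EI, so M_E = 113.3/5 = 22.67 kN·m (hogging).
Span DE, ΣM about D with M_E applied at E: R_E^{DE}·4 = 340 + 22.67, so R_E^{DE} = 90.67 kN and R_D = 170 − 90.67 = 79.33 kN.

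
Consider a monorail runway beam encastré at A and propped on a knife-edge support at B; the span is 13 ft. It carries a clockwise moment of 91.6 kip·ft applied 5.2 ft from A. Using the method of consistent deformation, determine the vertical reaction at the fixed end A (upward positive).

R_A = -6.764 kip

Choose R_B as the redundant. The primary structure is the cantilever fixed at A.
Deflection at B on the released cantilever, summing each load's contribution:
  clockwise couple 91.6 at a = 5.2: M₀a(2L − a)/(2EI) = 4954/EI
Flexibility coefficient — unit upward force at B: δ_{BB} = L³/(3EI) = 732.3/EI.
The prop prevents deflection at B: R_B = δ_0/δ_{BB} = 4954/732.3 = 6.764 kip.
Vertical equilibrium: R_A = ΣP − R_B = 0 − 6.764 = -6.764 kip.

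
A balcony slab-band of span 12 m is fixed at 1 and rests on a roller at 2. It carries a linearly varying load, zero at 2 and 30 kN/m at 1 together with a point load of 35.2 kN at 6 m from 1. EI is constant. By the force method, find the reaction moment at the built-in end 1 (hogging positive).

M_1 = 367.2 kN·m

Choose R_2 as the redundant. The primary structure is the cantilever fixed at 1.
Deflection at 2 on the released cantilever, summing each load's contribution:
  triangular load, peak 30 at the fixed end: w₀L⁴/(30EI) = 20736/EI
  point load 35.2 at a = 6: Pa²(3L − a)/(6EI) = 6336/EI
  δ_0 = 27072/EI
Tip deflection under a unit load at 2: L³/(3EI) = 576/EI.
Compatibility at 2: δ_0 − R_2·δ_{22} = 0, so R_2 = 27072/576 = 47 kN.
Moment equilibrium about 1: M_1 = Σ(load moments about 1) − R_2·L = 931.2 − 47×12 = 367.2 kN·m.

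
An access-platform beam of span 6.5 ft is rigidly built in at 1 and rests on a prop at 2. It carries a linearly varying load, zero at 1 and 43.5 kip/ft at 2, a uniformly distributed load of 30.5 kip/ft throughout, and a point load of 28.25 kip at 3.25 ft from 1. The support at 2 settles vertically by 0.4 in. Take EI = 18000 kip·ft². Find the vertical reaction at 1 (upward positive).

Remove the prop at 2; the released (primary) structure is a cantilever built in at 1.
Deflection at 2 on the released cantilever, summing each load's contribution:
  triangular load, peak 43.5 at the free end: 11w₀L⁴/(120EI) = 7118/EI
  UDL 30.5: wL⁴/(8EI) = 6806/EI
  point load 28.25 at a = 3.25: Pa²(3L − a)/(6EI) = 808.1/EI
  δ_0 = 14732/EI
Flexibility coefficient — unit upward force at 2: δ_{22} = L³/(3EI) = 91.54/EI.
With EI = 18000 kip·ft²: δ_0 = 0.81842 ft and δ_{22} = 0.005086 ft/kip.
Compatibility — the beam at 2 must follow the support down by 0.03333 ft: δ_0 − R_2·δ_{22} = 0.03333, so R_2 = (0.81842 − 0.03333)/0.005086 = 154.4 kip.
Vertical equilibrium: R_1 = ΣP − R_2 = 367.9 − 154.4 = 213.5 kip.

R_1 = 213.5 kip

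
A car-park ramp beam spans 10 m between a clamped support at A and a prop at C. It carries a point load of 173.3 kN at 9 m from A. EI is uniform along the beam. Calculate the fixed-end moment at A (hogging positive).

M_A = 85.78 kN·m

Release the roller at C. Primary structure: cantilever fixed at A.
Deflection at C on the released cantilever, summing each load's contribution:
  point load 173.3 at a = 9: Pa²(3L − a)/(6EI) = 49131/EI
Flexibility coefficient — unit upward force at C: δ_{CC} = L³/(3EI) = 333.3/EI.
The prop prevents deflection at C: R_C = δ_0/δ_{CC} = 49131/333.3 = 147.4 kN.
Moment equilibrium about A: M_A = Σ(load moments about A) − R_C·L = 1560 − 147.4×10 = 85.78 kN·m.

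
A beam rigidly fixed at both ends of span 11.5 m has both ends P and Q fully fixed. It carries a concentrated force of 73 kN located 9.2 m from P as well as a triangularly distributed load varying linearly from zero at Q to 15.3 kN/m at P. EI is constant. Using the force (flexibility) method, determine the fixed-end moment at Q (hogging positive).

Take the two fixed-end moments M_P, M_Q as redundants; the released structure is the simple span PQ.
Simple-span end rotations at P and Q under the given loads:
  at P: point load 73 at a = 9.2: Pab(L + b)/(6LEI) = 308.9/EI
  at Q: point load 73 at a = 9.2: Pab(L + a)/(6LEI) = 463.4/EI
  at P: triangular load, peak 15.3: w₀L³/(45EI) = 517.1/EI
  at Q: triangular load, peak 15.3: 7w₀L³/(360EI) = 452.5/EI
  θ_P0 = 826/EI,  θ_Q0 = 915.9/EI
Flexibility coefficients: a unit moment at one end gives L/(3EI) there and L/(6EI) at the far end, so f₁₁ = f₂₂ = 3.833/EI and f₁₂ = f₂₁ = 1.917/EI.
Compatibility — zero rotation at each built-in end:
  3.833 M_P + 1.917 M_Q = 826
  1.917 M_P + 3.833 M_Q = 915.9
Solving the pair gives M_P = 128 kN·m and M_Q = 174.9 kN·m (hogging).

M_Q = 174.9 kN·m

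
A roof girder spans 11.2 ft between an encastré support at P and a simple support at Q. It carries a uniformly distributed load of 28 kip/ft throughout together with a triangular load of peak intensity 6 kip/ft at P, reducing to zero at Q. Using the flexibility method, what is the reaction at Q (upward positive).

R_Q = 124.3 kip

Choose R_Q as the redundant. The primary structure is the cantilever fixed at P.
Free-end deflection of the primary structure under the applied loading (downward +):
  UDL 28: wL⁴/(8EI) = 55073/EI
  triangular load, peak 6 at the fixed end: w₀L⁴/(30EI) = 3147/EI
  δ_0 = 58220/EI
Tip deflection under a unit load at Q: L³/(3EI) = 468.3/EI.
The prop prevents deflection at Q: R_Q = δ_0/δ_{QQ} = 58220/468.3 = 124.3 kip.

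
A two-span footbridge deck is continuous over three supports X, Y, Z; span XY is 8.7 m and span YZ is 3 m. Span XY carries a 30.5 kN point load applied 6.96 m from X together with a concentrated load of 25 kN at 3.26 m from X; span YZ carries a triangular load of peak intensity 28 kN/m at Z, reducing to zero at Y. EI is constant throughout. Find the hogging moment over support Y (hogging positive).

Take M_Y as the redundant. Released structure: two simple spans XY and YZ with a hinge at Y.
Rotations at Y on the released spans (each span's end-slope, ×1/EI):
  span XY: point load 30.5 at a = 6.96: Pab(L + a)/(6LEI) = 110.8/EI
  span XY: point load 25 at a = 3.26: Pab(L + a)/(6LEI) = 101.6/EI
  span YZ: triangular load, peak 28: 7w₀L³/(360EI) = 14.7/EI
  relative rotation θ_0 = (212.4 + 14.7)/EI = 227.1/EI
A unit hogging moment at Y produces rotation L₁/(3EI) + L₂/(3EI) = 3.9/EI.
Slope continuity at Y: θ_0 = M_Y·3.9/EI, so M_Y = 227.1/3.9 = 58.23 kN·m (hogging).

M_Y = 58.23 kN·m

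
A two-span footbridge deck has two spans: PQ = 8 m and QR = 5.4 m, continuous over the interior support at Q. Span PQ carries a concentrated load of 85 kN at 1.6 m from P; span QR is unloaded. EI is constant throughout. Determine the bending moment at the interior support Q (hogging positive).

M_Q = 38.97 kN·m

Take M_Q as the redundant. Released structure: two simple spans PQ and QR with a hinge at Q.
Rotations at Q on the released spans (each span's end-slope, ×1/EI):
  span PQ: point load 85 at a = 1.6: Pab(L + a)/(6LEI) = 174.1/EI
  relative rotation θ_0 = (174.1 + 0)/EI = 174.1/EI
A unit hogging moment at Q produces rotation L₁/(3EI) + L₂/(3EI) = 4.467/EI.
Slope continuity at Q: θ_0 = M_Q·4.467/EI, so M_Q = 174.1/4.467 = 38.97 kN·m (hogging).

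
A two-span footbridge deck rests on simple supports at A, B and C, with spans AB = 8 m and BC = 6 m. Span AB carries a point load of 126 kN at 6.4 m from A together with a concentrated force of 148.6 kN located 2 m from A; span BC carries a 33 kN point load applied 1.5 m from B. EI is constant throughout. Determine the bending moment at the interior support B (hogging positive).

Take M_B as the redundant. Released structure: two simple spans AB and BC with a hinge at B.
Discontinuity in slope at B on the released structure — sum the simple-span end rotations:
  span AB: point load 126 at a = 6.4: Pab(L + a)/(6LEI) = 387.1/EI
  span AB: point load 148.6 at a = 2: Pab(L + a)/(6LEI) = 371.5/EI
  span BC: point load 33 at a = 1.5: Pab(L + b)/(6LEI) = 64.97/EI
  relative rotation θ_0 = (758.6 + 64.97)/EI = 823.5/EI
A unit hogging moment at B produces rotation L₁/(3EI) + L₂/(3EI) = 4.667/EI.
Compatibility: M_B·(L₁+L₂)/(3EI) = θ_0, giving M_B = 176.5 kN·m (hogging).

M_B = 176.5 kN·m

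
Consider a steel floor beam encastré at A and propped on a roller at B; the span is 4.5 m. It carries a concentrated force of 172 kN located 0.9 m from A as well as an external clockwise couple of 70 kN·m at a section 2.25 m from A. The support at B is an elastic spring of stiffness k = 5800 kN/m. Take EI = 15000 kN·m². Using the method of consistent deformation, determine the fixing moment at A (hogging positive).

Remove the prop at B; the released (primary) structure is a cantilever built in at A.
Downward deflection at the released point B due to the loads:
  point load 172 at a = 0.9: Pa²(3L − a)/(6EI) = 292.6/EI
  clockwise couple 70 at a = 2.25: M₀a(2L − a)/(2EI) = 531.6/EI
  δ_0 = 824.1/EI
Tip deflection under a unit load at B: L³/(3EI) = 30.38/EI.
With EI = 15000 kN·m²: δ_0 = 0.054942 m and δ_{BB} = 0.002025 m/kN.
Compatibility — the spring shortens by R_B/k under the reaction it provides: δ_0 − R_B·δ_{BB} = R_B/k. With 1/k = 0.000172 m/kN, R_B = δ_0 / (δ_{BB} + 1/k) = 0.054942 / (0.002025 + 0.000172) = 25 kN.
Moment equilibrium about A: M_A = Σ(load moments about A) − R_B·L = 224.8 − 25×4.5 = 112.3 kN·m.

M_A = 112.3 kN·m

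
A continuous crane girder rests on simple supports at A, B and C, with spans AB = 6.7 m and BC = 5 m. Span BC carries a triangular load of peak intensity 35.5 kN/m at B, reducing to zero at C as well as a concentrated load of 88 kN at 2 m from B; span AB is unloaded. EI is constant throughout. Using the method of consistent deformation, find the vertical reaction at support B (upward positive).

Take M_B as the redundant. Released structure: two simple spans AB and BC with a hinge at B.
Rotations at B on the released spans (each span's end-slope, ×1/EI):
  span BC: triangular load, peak 35.5: w₀L³/(45EI) = 98.61/EI
  span BC: point load 88 at a = 2: Pab(L + b)/(6LEI) = 140.8/EI
  relative rotation θ_0 = (0 + 239.4)/EI = 239.4/EI
A unit hogging moment at B produces rotation L₁/(3EI) + L₂/(3EI) = 3.9/EI.
Compatibility: M_B·(L₁+L₂)/(3EI) = θ_0, giving M_B = 61.39 kN·m (hogging).
Span AB, ΣM about A with M_B applied at B: R_B^{AB}·6.7 = 0 + 61.39, so R_B^{AB} = 9.162 kN and R_A = 0 − 9.162 = -9.162 kN.
Span BC, ΣM about C: R_B^{BC}·5 = 559.8 + 61.39, so R_B^{BC} = 124.2 kN and R_C = 176.8 − 124.2 = 52.51 kN.
R_B = 9.162 + 124.2 = 133.4 kN.

R_B = 133.4 kN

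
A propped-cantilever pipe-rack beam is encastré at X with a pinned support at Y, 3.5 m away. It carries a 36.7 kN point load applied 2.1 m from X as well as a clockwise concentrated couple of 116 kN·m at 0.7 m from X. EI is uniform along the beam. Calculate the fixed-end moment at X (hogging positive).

Remove the prop at Y; the released (primary) structure is a cantilever built in at X.
Primary-structure tip deflection at Y by superposition:
  point load 36.7 at a = 2.1: Pa²(3L − a)/(6EI) = 226.6/EI
  clockwise couple 116 at a = 0.7: M₀a(2L − a)/(2EI) = 255.8/EI
  δ_0 = 482.4/EI
Flexibility coefficient — unit upward force at Y: δ_{YY} = L³/(3EI) = 14.29/EI.
The prop prevents deflection at Y: R_Y = δ_0/δ_{YY} = 482.4/14.29 = 33.75 kN.
Moment equilibrium about X: M_X = Σ(load moments about X) − R_Y·L = 193.1 − 33.75×3.5 = 74.94 kN·m.

M_X = 74.94 kN·m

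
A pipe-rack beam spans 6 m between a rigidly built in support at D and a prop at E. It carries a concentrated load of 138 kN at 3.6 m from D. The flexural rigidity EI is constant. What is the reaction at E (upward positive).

R_E = 59.62 kN

Choose R_E as the redundant. The primary structure is the cantilever fixed at D.
Free-end deflection of the primary structure under the applied loading (downward +):
  point load 138 at a = 3.6: Pa²(3L − a)/(6EI) = 4292/EI
Flexibility coefficient — unit upward force at E: δ_{EE} = L³/(3EI) = 72/EI.
Compatibility at E: δ_0 − R_E·δ_{EE} = 0, so R_E = 4292/72 = 59.62 kN.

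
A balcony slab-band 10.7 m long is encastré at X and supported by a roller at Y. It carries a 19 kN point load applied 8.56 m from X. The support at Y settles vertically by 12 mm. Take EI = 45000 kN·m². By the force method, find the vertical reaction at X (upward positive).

R_X = 6.946 kN

Choose R_Y as the redundant. The primary structure is the cantilever fixed at X.
Deflection at Y on the released cantilever, summing each load's contribution:
  point load 19 at a = 8.56: Pa²(3L − a)/(6EI) = 5462/EI
Flexibility coefficient — unit upward force at Y: δ_{YY} = L³/(3EI) = 408.3/EI.
With EI = 45000 kN·m²: δ_0 = 0.12138 m and δ_{YY} = 0.009074 m/kN.
Compatibility — the beam at Y must follow the support down by 0.012 m: δ_0 − R_Y·δ_{YY} = 0.012, so R_Y = (0.12138 − 0.012)/0.009074 = 12.05 kN.
Vertical equilibrium: R_X = ΣP − R_Y = 19 − 12.05 = 6.946 kN.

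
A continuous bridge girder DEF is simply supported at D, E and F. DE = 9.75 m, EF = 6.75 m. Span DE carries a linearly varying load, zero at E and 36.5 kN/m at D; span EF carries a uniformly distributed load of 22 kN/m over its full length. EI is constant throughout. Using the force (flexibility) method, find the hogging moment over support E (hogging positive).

M_E = 170.9 kN·m

Insert a hinge at E; M_E is the redundant, and each span becomes simply supported.
End slopes at the hinge E, treating each span as simply supported:
  span DE: triangular load, peak 36.5: 7w₀L³/(360EI) = 657.8/EI
  span EF: UDL 22: wL³/(24EI) = 281.9/EI
  relative rotation θ_0 = (657.8 + 281.9)/EI = 939.7/EI
A unit hogging moment at E produces rotation L₁/(3EI) + L₂/(3EI) = 5.5/EI.
Slope continuity at E: θ_0 = M_E·5.5/EI, so M_E = 939.7/5.5 = 170.9 kN·m (hogging).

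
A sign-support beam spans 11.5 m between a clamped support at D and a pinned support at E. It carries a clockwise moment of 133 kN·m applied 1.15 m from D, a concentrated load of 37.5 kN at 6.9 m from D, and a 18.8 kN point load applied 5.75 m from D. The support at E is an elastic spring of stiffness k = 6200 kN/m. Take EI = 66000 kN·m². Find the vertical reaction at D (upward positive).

Release the roller at E. Primary structure: cantilever fixed at D.
Downward deflection at the released point E due to the loads:
  clockwise couple 133 at a = 1.15: M₀a(2L − a)/(2EI) = 1671/EI
  point load 37.5 at a = 6.9: Pa²(3L − a)/(6EI) = 8213/EI
  point load 18.8 at a = 5.75: Pa²(3L − a)/(6EI) = 2978/EI
  δ_0 = 12862/EI
Flexibility coefficient — unit upward force at E: δ_{EE} = L³/(3EI) = 507/EI.
With EI = 66000 kN·m²: δ_0 = 0.19488 m and δ_{EE} = 0.007681 m/kN.
Compatibility — the spring shortens by R_E/k under the reaction it provides: δ_0 − R_E·δ_{EE} = R_E/k. With 1/k = 0.000161 m/kN, R_E = δ_0 / (δ_{EE} + 1/k) = 0.19488 / (0.007681 + 0.000161) = 24.85 kN.
Vertical equilibrium: R_D = ΣP − R_E = 56.3 − 24.85 = 31.45 kN.

R_D = 31.45 kN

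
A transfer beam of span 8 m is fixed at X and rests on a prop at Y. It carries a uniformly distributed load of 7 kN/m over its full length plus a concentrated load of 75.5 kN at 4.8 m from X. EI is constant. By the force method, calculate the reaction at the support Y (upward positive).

R_Y = 53.62 kN

Release the roller at Y. Primary structure: cantilever fixed at X.
Free-end deflection of the primary structure under the applied loading (downward +):
  UDL 7: wL⁴/(8EI) = 3584/EI
  point load 75.5 at a = 4.8: Pa²(3L − a)/(6EI) = 5566/EI
  δ_0 = 9150/EI
Flexibility coefficient — unit upward force at Y: δ_{YY} = L³/(3EI) = 170.7/EI.
Compatibility at Y: δ_0 − R_Y·δ_{YY} = 0, so R_Y = 9150/170.7 = 53.62 kN.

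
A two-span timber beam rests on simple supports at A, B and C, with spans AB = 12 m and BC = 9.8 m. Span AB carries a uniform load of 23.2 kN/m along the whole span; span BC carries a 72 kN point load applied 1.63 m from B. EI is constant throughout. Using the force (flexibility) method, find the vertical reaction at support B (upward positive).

Take M_B as the redundant. Released structure: two simple spans AB and BC with a hinge at B.
Rotations at B on the released spans (each span's end-slope, ×1/EI):
  span AB: UDL 23.2: wL³/(24EI) = 1670/EI
  span BC: point load 72 at a = 1.63: Pab(L + b)/(6LEI) = 293/EI
  relative rotation θ_0 = (1670 + 293)/EI = 1963/EI
A unit hogging moment at B produces rotation L₁/(3EI) + L₂/(3EI) = 7.267/EI.
Compatibility: M_B·(L₁+L₂)/(3EI) = θ_0, giving M_B = 270.2 kN·m (hogging).
Span AB, ΣM about A with M_B applied at B: R_B^{AB}·12 = 1670 + 270.2, so R_B^{AB} = 161.7 kN and R_A = 278.4 − 161.7 = 116.7 kN.
Span BC, ΣM about C: R_B^{BC}·9.8 = 588.2 + 270.2, so R_B^{BC} = 87.6 kN and R_C = 72 − 87.6 = -15.6 kN.
R_B = 161.7 + 87.6 = 249.3 kN.

R_B = 249.3 kN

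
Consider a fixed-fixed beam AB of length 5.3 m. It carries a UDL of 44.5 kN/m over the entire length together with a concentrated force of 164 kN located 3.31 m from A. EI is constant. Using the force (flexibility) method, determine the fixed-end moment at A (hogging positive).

M_A = 180.7 kN·m

Release both end moments; the primary structure is a simply-supported span AB with redundants M_A and M_B.
Simple-span end rotations at A and B under the given loads:
  at A: UDL 44.5: wL³/(24EI) = 276/EI
  at B: UDL 44.5: wL³/(24EI) = 276/EI
  at A: point load 164 at a = 3.31: Pab(L + b)/(6LEI) = 247.6/EI
  at B: point load 164 at a = 3.31: Pab(L + a)/(6LEI) = 292.5/EI
  θ_A0 = 523.7/EI,  θ_B0 = 568.5/EI
Flexibility coefficients: a unit moment at one end gives L/(3EI) there and L/(6EI) at the far end, so f₁₁ = f₂₂ = 1.767/EI and f₁₂ = f₂₁ = 0.8833/EI.
Compatibility — zero rotation at each built-in end:
  1.767 M_A + 0.8833 M_B = 523.7
  0.8833 M_A + 1.767 M_B = 568.5
Solving the pair gives M_A = 180.7 kN·m and M_B = 231.5 kN·m (hogging).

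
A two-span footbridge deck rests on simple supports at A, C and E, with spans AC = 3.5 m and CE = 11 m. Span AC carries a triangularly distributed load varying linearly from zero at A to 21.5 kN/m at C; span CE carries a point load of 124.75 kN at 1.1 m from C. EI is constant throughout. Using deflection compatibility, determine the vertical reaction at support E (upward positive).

R_E = 3.998 kN

Take M_C as the redundant. Released structure: two simple spans AC and CE with a hinge at C.
End slopes at the hinge C, treating each span as simply supported:
  span AC: triangular load, peak 21.5: w₀L³/(45EI) = 20.48/EI
  span CE: point load 124.75 at a = 1.1: Pab(L + b)/(6LEI) = 430.2/EI
  relative rotation θ_0 = (20.48 + 430.2)/EI = 450.7/EI
A unit hogging moment at C produces rotation L₁/(3EI) + L₂/(3EI) = 4.833/EI.
Slope continuity at C: θ_0 = M_C·4.833/EI, so M_C = 450.7/4.833 = 93.25 kN·m (hogging).
Span CE, ΣM about E: R_C^{CE}·11 = 1235 + 93.25, so R_C^{CE} = 120.8 kN and R_E = 124.8 − 120.8 = 3.998 kN.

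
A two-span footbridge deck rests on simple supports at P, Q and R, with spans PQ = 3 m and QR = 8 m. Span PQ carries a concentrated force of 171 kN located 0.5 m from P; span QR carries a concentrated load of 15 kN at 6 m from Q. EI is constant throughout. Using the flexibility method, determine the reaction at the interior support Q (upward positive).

Release continuity at Q by inserting a hinge; the redundant is the internal moment M_Q. The primary structure is two simply-supported spans PQ and QR.
Discontinuity in slope at Q on the released structure — sum the simple-span end rotations:
  span PQ: point load 171 at a = 0.5: Pab(L + a)/(6LEI) = 41.56/EI
  span QR: point load 15 at a = 6: Pab(L + b)/(6LEI) = 37.5/EI
  relative rotation θ_0 = (41.56 + 37.5)/EI = 79.06/EI
A unit hogging moment at Q produces rotation L₁/(3EI) + L₂/(3EI) = 3.667/EI.
Slope continuity at Q: θ_0 = M_Q·3.667/EI, so M_Q = 79.06/3.667 = 21.56 kN·m (hogging).
Span PQ, ΣM about P with M_Q applied at Q: R_Q^{PQ}·3 = 85.5 + 21.56, so R_Q^{PQ} = 35.69 kN and R_P = 171 − 35.69 = 135.3 kN.
Span QR, ΣM about R: R_Q^{QR}·8 = 30 + 21.56, so R_Q^{QR} = 6.445 kN and R_R = 15 − 6.445 = 8.555 kN.
R_Q = 35.69 + 6.445 = 42.13 kN.

R_Q = 42.13 kN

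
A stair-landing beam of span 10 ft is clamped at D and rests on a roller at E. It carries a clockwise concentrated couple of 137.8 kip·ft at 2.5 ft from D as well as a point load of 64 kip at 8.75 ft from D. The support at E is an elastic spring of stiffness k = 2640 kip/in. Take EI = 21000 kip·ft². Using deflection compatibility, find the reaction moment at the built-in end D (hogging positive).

M_D = 87.96 kip·ft

Release the roller at E. Primary structure: cantilever fixed at D.
Downward deflection at the released point E due to the loads:
  clockwise couple 137.8 at a = 2.5: M₀a(2L − a)/(2EI) = 3014/EI
  point load 64 at a = 8.75: Pa²(3L − a)/(6EI) = 17354/EI
  δ_0 = 20369/EI
Flexibility coefficient — unit upward force at E: δ_{EE} = L³/(3EI) = 333.3/EI.
With EI = 21000 kip·ft²: δ_0 = 0.96993 ft and δ_{EE} = 0.015873 ft/kip.
Compatibility — the spring shortens by R_E/k under the reaction it provides: δ_0 − R_E·δ_{EE} = R_E/k. With 1/k = 1/(2640×12) ft/kip = 0.000032 ft/kip, R_E = δ_0 / (δ_{EE} + 1/k) = 0.96993 / (0.015873 + 0.000032) = 60.98 kip.
Moment equilibrium about D: M_D = Σ(load moments about D) − R_E·L = 697.8 − 60.98×10 = 87.96 kip·ft.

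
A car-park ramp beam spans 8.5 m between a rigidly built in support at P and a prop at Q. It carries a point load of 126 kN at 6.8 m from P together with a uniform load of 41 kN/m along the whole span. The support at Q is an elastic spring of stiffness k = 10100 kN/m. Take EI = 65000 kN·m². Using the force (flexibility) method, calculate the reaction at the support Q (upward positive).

Release the roller at Q. Primary structure: cantilever fixed at P.
Downward deflection at the released point Q due to the loads:
  point load 126 at a = 6.8: Pa²(3L − a)/(6EI) = 18158/EI
  UDL 41: wL⁴/(8EI) = 26753/EI
  δ_0 = 44911/EI
Tip deflection under a unit load at Q: L³/(3EI) = 204.7/EI.
With EI = 65000 kN·m²: δ_0 = 0.69094 m and δ_{QQ} = 0.003149 m/kN.
Compatibility — the spring shortens by R_Q/k under the reaction it provides: δ_0 − R_Q·δ_{QQ} = R_Q/k. With 1/k = 0.000099 m/kN, R_Q = δ_0 / (δ_{QQ} + 1/k) = 0.69094 / (0.003149 + 0.000099) = 212.7 kN.

R_Q = 212.7 kN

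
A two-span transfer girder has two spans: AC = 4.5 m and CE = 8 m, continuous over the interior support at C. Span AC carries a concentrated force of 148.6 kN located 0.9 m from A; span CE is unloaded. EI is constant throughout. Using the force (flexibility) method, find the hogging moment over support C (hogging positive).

M_C = 23.11 kN·m

Release continuity at C by inserting a hinge; the redundant is the internal moment M_C. The primary structure is two simply-supported spans AC and CE.
End slopes at the hinge C, treating each span as simply supported:
  span AC: point load 148.6 at a = 0.9: Pab(L + a)/(6LEI) = 96.29/EI
  relative rotation θ_0 = (96.29 + 0)/EI = 96.29/EI
A unit hogging moment at C produces rotation L₁/(3EI) + L₂/(3EI) = 4.167/EI.
Compatibility: M_C·(L₁+L₂)/(3EI) = θ_0, giving M_C = 23.11 kN·m (hogging).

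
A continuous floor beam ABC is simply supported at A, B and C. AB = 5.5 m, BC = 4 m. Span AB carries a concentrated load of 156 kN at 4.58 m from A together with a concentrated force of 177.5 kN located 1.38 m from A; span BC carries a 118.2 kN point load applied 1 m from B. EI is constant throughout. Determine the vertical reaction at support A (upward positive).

Take M_B as the redundant. Released structure: two simple spans AB and BC with a hinge at B.
Discontinuity in slope at B on the released structure — sum the simple-span end rotations:
  span AB: point load 156 at a = 4.58: Pab(L + a)/(6LEI) = 200.8/EI
  span AB: point load 177.5 at a = 1.38: Pab(L + a)/(6LEI) = 210.4/EI
  span BC: point load 118.2 at a = 1: Pab(L + b)/(6LEI) = 103.4/EI
  relative rotation θ_0 = (411.2 + 103.4)/EI = 514.6/EI
A unit hogging moment at B produces rotation L₁/(3EI) + L₂/(3EI) = 3.167/EI.
Slope continuity at B: θ_0 = M_B·3.167/EI, so M_B = 514.6/3.167 = 162.5 kN·m (hogging).
Span AB, ΣM about A with M_B applied at B: R_B^{AB}·5.5 = 959.4 + 162.5, so R_B^{AB} = 204 kN and R_A = 333.5 − 204 = 129.5 kN.

R_A = 129.5 kN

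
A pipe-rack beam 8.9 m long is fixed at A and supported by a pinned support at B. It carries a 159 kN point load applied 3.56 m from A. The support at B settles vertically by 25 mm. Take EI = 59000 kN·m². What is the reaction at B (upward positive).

R_B = 26.8 kN

Choose R_B as the redundant. The primary structure is the cantilever fixed at A.
Primary-structure tip deflection at B by superposition:
  point load 159 at a = 3.56: Pa²(3L − a)/(6EI) = 7772/EI
Tip deflection under a unit load at B: L³/(3EI) = 235/EI.
With EI = 59000 kN·m²: δ_0 = 0.13172 m and δ_{BB} = 0.003983 m/kN.
Compatibility — the beam at B must follow the support down by 0.025 m: δ_0 − R_B·δ_{BB} = 0.025, so R_B = (0.13172 − 0.025)/0.003983 = 26.8 kN.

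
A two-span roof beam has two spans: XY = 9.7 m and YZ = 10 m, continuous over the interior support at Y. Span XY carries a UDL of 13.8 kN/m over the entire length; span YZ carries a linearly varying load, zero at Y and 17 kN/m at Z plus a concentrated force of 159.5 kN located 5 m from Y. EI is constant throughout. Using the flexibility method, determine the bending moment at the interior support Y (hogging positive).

M_Y = 282.1 kN·m

Take M_Y as the redundant. Released structure: two simple spans XY and YZ with a hinge at Y.
End slopes at the hinge Y, treating each span as simply supported:
  span XY: UDL 13.8: wL³/(24EI) = 524.8/EI
  span YZ: triangular load, peak 17: 7w₀L³/(360EI) = 330.6/EI
  span YZ: point load 159.5 at a = 5: Pab(L + b)/(6LEI) = 996.9/EI
  relative rotation θ_0 = (524.8 + 1327)/EI = 1852/EI
A unit hogging moment at Y produces rotation L₁/(3EI) + L₂/(3EI) = 6.567/EI.
Compatibility: M_Y·(L₁+L₂)/(3EI) = θ_0, giving M_Y = 282.1 kN·m (hogging).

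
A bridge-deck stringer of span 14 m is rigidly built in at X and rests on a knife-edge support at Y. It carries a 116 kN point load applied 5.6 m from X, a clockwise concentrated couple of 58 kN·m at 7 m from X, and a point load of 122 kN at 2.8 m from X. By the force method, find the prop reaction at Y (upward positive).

Release the roller at Y. Primary structure: cantilever fixed at X.
Primary-structure tip deflection at Y by superposition:
  point load 116 at a = 5.6: Pa²(3L − a)/(6EI) = 22069/EI
  clockwise couple 58 at a = 7: M₀a(2L − a)/(2EI) = 4263/EI
  point load 122 at a = 2.8: Pa²(3L − a)/(6EI) = 6249/EI
  δ_0 = 32581/EI
Flexibility coefficient — unit upward force at Y: δ_{YY} = L³/(3EI) = 914.7/EI.
The prop prevents deflection at Y: R_Y = δ_0/δ_{YY} = 32581/914.7 = 35.62 kN.

R_Y = 35.62 kN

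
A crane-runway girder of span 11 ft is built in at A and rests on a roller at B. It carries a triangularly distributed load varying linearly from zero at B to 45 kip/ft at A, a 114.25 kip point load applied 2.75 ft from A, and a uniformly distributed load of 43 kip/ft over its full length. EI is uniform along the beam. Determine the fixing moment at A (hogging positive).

Choose R_B as the redundant. The primary structure is the cantilever fixed at A.
Free-end deflection of the primary structure under the applied loading (downward +):
  triangular load, peak 45 at the fixed end: w₀L⁴/(30EI) = 21962/EI
  point load 114.25 at a = 2.75: Pa²(3L − a)/(6EI) = 4356/EI
  UDL 43: wL⁴/(8EI) = 78695/EI
  δ_0 = 105013/EI
Tip deflection under a unit load at B: L³/(3EI) = 443.7/EI.
Compatibility at B: δ_0 − R_B·δ_{BB} = 0, so R_B = 105013/443.7 = 236.7 kip.
Moment equilibrium about A: M_A = Σ(load moments about A) − R_B·L = 3823 − 236.7×11 = 1220 kip·ft.

M_A = 1220 kip·ft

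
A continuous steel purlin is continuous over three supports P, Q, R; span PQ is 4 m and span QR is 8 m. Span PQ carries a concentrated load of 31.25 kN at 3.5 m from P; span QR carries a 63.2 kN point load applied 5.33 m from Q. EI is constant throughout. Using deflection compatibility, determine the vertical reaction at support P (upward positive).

Take M_Q as the redundant. Released structure: two simple spans PQ and QR with a hinge at Q.
Discontinuity in slope at Q on the released structure — sum the simple-span end rotations:
  span PQ: point load 31.25 at a = 3.5: Pab(L + a)/(6LEI) = 17.09/EI
  span QR: point load 63.2 at a = 5.33: Pab(L + b)/(6LEI) = 199.9/EI
  relative rotation θ_0 = (17.09 + 199.9)/EI = 217/EI
A unit hogging moment at Q produces rotation L₁/(3EI) + L₂/(3EI) = 4/EI.
Compatibility: M_Q·(L₁+L₂)/(3EI) = θ_0, giving M_Q = 54.26 kN·m (hogging).
Span PQ, ΣM about P with M_Q applied at Q: R_Q^{PQ}·4 = 109.4 + 54.26, so R_Q^{PQ} = 40.91 kN and R_P = 31.25 − 40.91 = -9.658 kN.

R_P = -9.658 kN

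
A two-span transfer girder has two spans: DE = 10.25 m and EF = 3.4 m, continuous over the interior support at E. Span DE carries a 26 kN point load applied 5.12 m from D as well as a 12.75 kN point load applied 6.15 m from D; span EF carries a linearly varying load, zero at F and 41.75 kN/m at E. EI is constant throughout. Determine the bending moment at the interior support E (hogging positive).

Release continuity at E by inserting a hinge; the redundant is the internal moment M_E. The primary structure is two simply-supported spans DE and EF.
End slopes at the hinge E, treating each span as simply supported:
  span DE: point load 26 at a = 5.12: Pab(L + a)/(6LEI) = 170.7/EI
  span DE: point load 12.75 at a = 6.15: Pab(L + a)/(6LEI) = 85.73/EI
  span EF: triangular load, peak 41.75: w₀L³/(45EI) = 36.47/EI
  relative rotation θ_0 = (256.4 + 36.47)/EI = 292.9/EI
A unit hogging moment at E produces rotation L₁/(3EI) + L₂/(3EI) = 4.55/EI.
Compatibility: M_E·(L₁+L₂)/(3EI) = θ_0, giving M_E = 64.37 kN·m (hogging).

M_E = 64.37 kN·m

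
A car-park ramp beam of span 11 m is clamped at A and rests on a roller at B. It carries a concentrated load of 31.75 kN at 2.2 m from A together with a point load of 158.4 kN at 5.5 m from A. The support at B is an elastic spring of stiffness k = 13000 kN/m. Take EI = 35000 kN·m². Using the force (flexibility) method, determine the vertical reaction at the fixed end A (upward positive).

Release the roller at B. Primary structure: cantilever fixed at A.
Deflection at B on the released cantilever, summing each load's contribution:
  point load 31.75 at a = 2.2: Pa²(3L − a)/(6EI) = 788.8/EI
  point load 158.4 at a = 5.5: Pa²(3L − a)/(6EI) = 21962/EI
  δ_0 = 22750/EI
Flexibility coefficient — unit upward force at B: δ_{BB} = L³/(3EI) = 443.7/EI.
With EI = 35000 kN·m²: δ_0 = 0.65001 m and δ_{BB} = 0.012676 m/kN.
Compatibility — the spring shortens by R_B/k under the reaction it provides: δ_0 − R_B·δ_{BB} = R_B/k. With 1/k = 0.000077 m/kN, R_B = δ_0 / (δ_{BB} + 1/k) = 0.65001 / (0.012676 + 0.000077) = 50.97 kN.
Vertical equilibrium: R_A = ΣP − R_B = 190.2 − 50.97 = 139.2 kN.

R_A = 139.2 kN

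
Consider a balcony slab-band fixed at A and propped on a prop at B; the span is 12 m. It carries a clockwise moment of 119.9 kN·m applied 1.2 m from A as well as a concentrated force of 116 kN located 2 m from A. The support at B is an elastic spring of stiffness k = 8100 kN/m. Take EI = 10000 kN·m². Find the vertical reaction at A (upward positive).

Release the roller at B. Primary structure: cantilever fixed at A.
Downward deflection at the released point B due to the loads:
  clockwise couple 119.9 at a = 1.2: M₀a(2L − a)/(2EI) = 1640/EI
  point load 116 at a = 2: Pa²(3L − a)/(6EI) = 2629/EI
  δ_0 = 4270/EI
Flexibility coefficient — unit upward force at B: δ_{BB} = L³/(3EI) = 576/EI.
With EI = 10000 kN·m²: δ_0 = 0.42696 m and δ_{BB} = 0.0576 m/kN.
Compatibility — the spring shortens by R_B/k under the reaction it provides: δ_0 − R_B·δ_{BB} = R_B/k. With 1/k = 0.000123 m/kN, R_B = δ_0 / (δ_{BB} + 1/k) = 0.42696 / (0.0576 + 0.000123) = 7.397 kN.
Vertical equilibrium: R_A = ΣP − R_B = 116 − 7.397 = 108.6 kN.

R_A = 108.6 kN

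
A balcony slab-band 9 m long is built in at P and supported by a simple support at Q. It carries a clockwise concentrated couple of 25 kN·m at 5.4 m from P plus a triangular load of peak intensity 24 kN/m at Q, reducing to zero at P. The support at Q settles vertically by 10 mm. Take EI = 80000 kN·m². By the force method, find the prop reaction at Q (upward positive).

R_Q = 59.61 kN

Release the roller at Q. Primary structure: cantilever fixed at P.
Downward deflection at the released point Q due to the loads:
  clockwise couple 25 at a = 5.4: M₀a(2L − a)/(2EI) = 850.5/EI
  triangular load, peak 24 at the free end: 11w₀L⁴/(120EI) = 14434/EI
  δ_0 = 15285/EI
Flexibility coefficient — unit upward force at Q: δ_{QQ} = L³/(3EI) = 243/EI.
With EI = 80000 kN·m²: δ_0 = 0.19106 m and δ_{QQ} = 0.003037 m/kN.
Compatibility — the beam at Q must follow the support down by 0.01 m: δ_0 − R_Q·δ_{QQ} = 0.01, so R_Q = (0.19106 − 0.01)/0.003037 = 59.61 kN.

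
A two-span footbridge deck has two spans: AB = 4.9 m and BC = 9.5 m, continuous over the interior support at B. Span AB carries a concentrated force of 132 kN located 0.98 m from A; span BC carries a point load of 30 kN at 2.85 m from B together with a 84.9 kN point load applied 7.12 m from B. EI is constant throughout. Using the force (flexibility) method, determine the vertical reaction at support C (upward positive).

Take M_B as the redundant. Released structure: two simple spans AB and BC with a hinge at B.
End slopes at the hinge B, treating each span as simply supported:
  span AB: point load 132 at a = 0.98: Pab(L + a)/(6LEI) = 101.4/EI
  span BC: point load 30 at a = 2.85: Pab(L + b)/(6LEI) = 161.1/EI
  span BC: point load 84.9 at a = 7.12: Pab(L + b)/(6LEI) = 299.9/EI
  relative rotation θ_0 = (101.4 + 460.9)/EI = 562.4/EI
A unit hogging moment at B produces rotation L₁/(3EI) + L₂/(3EI) = 4.8/EI.
Slope continuity at B: θ_0 = M_B·4.8/EI, so M_B = 562.4/4.8 = 117.2 kN·m (hogging).
Span BC, ΣM about C: R_B^{BC}·9.5 = 401.6 + 117.2, so R_B^{BC} = 54.6 kN and R_C = 114.9 − 54.6 = 60.3 kN.

R_C = 60.3 kN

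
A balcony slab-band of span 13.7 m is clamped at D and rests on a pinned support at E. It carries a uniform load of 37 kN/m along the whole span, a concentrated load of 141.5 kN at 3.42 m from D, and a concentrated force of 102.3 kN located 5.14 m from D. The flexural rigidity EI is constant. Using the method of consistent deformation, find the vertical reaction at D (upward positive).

R_D = 529.6 kN

Choose R_E as the redundant. The primary structure is the cantilever fixed at D.
Downward deflection at the released point E due to the loads:
  UDL 37: wL⁴/(8EI) = 162927/EI
  point load 141.5 at a = 3.42: Pa²(3L − a)/(6EI) = 10394/EI
  point load 102.3 at a = 5.14: Pa²(3L − a)/(6EI) = 16198/EI
  δ_0 = 189519/EI
Flexibility coefficient — unit upward force at E: δ_{EE} = L³/(3EI) = 857.1/EI.
The prop prevents deflection at E: R_E = δ_0/δ_{EE} = 189519/857.1 = 221.1 kN.
Vertical equilibrium: R_D = ΣP − R_E = 750.7 − 221.1 = 529.6 kN.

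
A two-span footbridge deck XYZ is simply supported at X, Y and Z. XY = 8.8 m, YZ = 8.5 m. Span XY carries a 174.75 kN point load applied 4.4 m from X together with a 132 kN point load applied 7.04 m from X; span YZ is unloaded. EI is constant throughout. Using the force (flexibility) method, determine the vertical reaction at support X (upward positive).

Release continuity at Y by inserting a hinge; the redundant is the internal moment M_Y. The primary structure is two simply-supported spans XY and YZ.
End slopes at the hinge Y, treating each span as simply supported:
  span XY: point load 174.75 at a = 4.4: Pab(L + a)/(6LEI) = 845.8/EI
  span XY: point load 132 at a = 7.04: Pab(L + a)/(6LEI) = 490.7/EI
  relative rotation θ_0 = (1336 + 0)/EI = 1336/EI
A unit hogging moment at Y produces rotation L₁/(3EI) + L₂/(3EI) = 5.767/EI.
Compatibility: M_Y·(L₁+L₂)/(3EI) = θ_0, giving M_Y = 231.8 kN·m (hogging).
Span XY, ΣM about X with M_Y applied at Y: R_Y^{XY}·8.8 = 1698 + 231.8, so R_Y^{XY} = 219.3 kN and R_X = 306.8 − 219.3 = 87.44 kN.

R_X = 87.44 kN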